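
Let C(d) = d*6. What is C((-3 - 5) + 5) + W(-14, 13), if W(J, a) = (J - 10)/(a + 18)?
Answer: -582/31 ≈ -18.774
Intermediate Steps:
W(J, a) = (-10 + J)/(18 + a)
C(d) = 6*d
C((-3 - 5) + 5) + W(-14, 13) = 6*((-3 - 5) + 5) + (-10 - 14)/(18 + 13) = 6*(-8 + 5) - 24/31 = 6*(-3) + (1/31)*(-24) = -18 - 24/31 = -582/31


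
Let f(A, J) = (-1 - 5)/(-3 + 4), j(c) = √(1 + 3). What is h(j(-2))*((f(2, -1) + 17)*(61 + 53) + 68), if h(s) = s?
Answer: 2644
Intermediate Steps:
j(c) = 2 (j(c) = √4 = 2)
f(A, J) = -6 (f(A, J) = -6/1 = -6*1 = -6)
h(j(-2))*((f(2, -1) + 17)*(61 + 53) + 68) = 2*((-6 + 17)*(61 + 53) + 68) = 2*(11*114 + 68) = 2*(1254 + 68) = 2*1322 = 2644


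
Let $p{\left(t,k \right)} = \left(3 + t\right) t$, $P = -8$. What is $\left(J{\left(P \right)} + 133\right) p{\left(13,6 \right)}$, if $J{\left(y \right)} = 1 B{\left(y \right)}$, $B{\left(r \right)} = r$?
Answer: $26000$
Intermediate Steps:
$J{\left(y \right)} = y$ ($J{\left(y \right)} = 1 y = y$)
$p{\left(t,k \right)} = t \left(3 + t\right)$
$\left(J{\left(P \right)} + 133\right) p{\left(13,6 \right)} = \left(-8 + 133\right) 13 \left(3 + 13\right) = 125 \cdot 13 \cdot 16 = 125 \cdot 208 = 26000$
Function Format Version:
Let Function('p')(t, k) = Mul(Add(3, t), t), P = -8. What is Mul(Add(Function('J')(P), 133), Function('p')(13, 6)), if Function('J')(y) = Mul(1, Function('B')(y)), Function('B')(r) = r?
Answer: 26000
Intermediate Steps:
Function('J')(y) = y (Function('J')(y) = Mul(1, y) = y)
Function('p')(t, k) = Mul(t, Add(3, t))
Mul(Add(Function('J')(P), 133), Function('p')(13, 6)) = Mul(Add(-8, 133), Mul(13, Add(3, 13))) = Mul(125, Mul(13, 16)) = Mul(125, 208) = 26000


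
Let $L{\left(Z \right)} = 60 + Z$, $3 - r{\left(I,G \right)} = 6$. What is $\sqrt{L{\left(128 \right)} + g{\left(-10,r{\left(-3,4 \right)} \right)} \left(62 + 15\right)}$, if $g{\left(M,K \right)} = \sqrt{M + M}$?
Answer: $\sqrt{188 + 154 i \sqrt{5}} \approx 17.034 + 10.108 i$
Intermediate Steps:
$r{\left(I,G \right)} = -3$ ($r{\left(I,G \right)} = 3 - 6 = -3$)
$g{\left(M,K \right)} = \sqrt{2} \sqrt{M}$ ($g{\left(M,K \right)} = \sqrt{2 M} = \sqrt{2} \sqrt{M}$)
$\sqrt{L{\left(128 \right)} + g{\left(-10,r{\left(-3,4 \right)} \right)} \left(62 + 15\right)} = \sqrt{\left(60 + 128\right) + \sqrt{2} \sqrt{-10} \left(62 + 15\right)} = \sqrt{188 + \sqrt{2} i \sqrt{10} \cdot 77} = \sqrt{188 + 2 i \sqrt{5} \cdot 77} = \sqrt{188 + 154 i \sqrt{5}}$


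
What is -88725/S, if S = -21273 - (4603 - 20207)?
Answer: 88725/5669 ≈ 15.651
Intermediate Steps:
S = -5669 (S = -21273 - 1*(-15604) = -21273 + 15604 = -5669)
-88725/S = -88725/(-5669) = -88725*(-1/5669) = 88725/5669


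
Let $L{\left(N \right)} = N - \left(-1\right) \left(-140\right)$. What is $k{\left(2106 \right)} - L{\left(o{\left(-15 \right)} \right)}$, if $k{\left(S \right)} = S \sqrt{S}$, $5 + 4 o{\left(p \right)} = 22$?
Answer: $\frac{543}{4} + 18954 \sqrt{26} \approx 96783.0$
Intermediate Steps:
$o{\left(p \right)} = \frac{17}{4}$ ($o{\left(p \right)} = - \frac{5}{4} + \frac{1}{4} \cdot 22 = - \frac{5}{4} + \frac{11}{2} = \frac{17}{4}$)
$L{\left(N \right)} = -140 + N$ ($L{\left(N \right)} = N - 140 = -140 + N$)
$k{\left(S \right)} = S^{\frac{3}{2}}$
$k{\left(2106 \right)} - L{\left(o{\left(-15 \right)} \right)} = 2106^{\frac{3}{2}} - \left(-140 + \frac{17}{4}\right) = 18954 \sqrt{26} - - \frac{543}{4} = 18954 \sqrt{26} + \frac{543}{4} = \frac{543}{4} + 18954 \sqrt{26}$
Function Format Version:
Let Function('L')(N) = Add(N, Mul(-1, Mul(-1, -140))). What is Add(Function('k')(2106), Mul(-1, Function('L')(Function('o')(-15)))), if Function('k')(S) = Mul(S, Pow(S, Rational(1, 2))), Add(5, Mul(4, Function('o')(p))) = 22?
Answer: Add(Rational(543, 4), Mul(18954, Pow(26, Rational(1, 2)))) ≈ 96783.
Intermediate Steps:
Function('o')(p) = Rational(17, 4) (Function('o')(p) = Add(Rational(-5, 4), Mul(Rational(1, 4), 22)) = Add(Rational(-5, 4), Rational(11, 2)) = Rational(17, 4))
Function('L')(N) = Add(-140, N) (Function('L')(N) = Add(N, Mul(-1, 140)) = Add(N, -140) = Add(-140, N))
Function('k')(S) = Pow(S, Rational(3, 2))
Add(Function('k')(2106), Mul(-1, Function('L')(Function('o')(-15)))) = Add(Pow(2106, Rational(3, 2)), Mul(-1, Add(-140, Rational(17, 4)))) = Add(Mul(18954, Pow(26, Rational(1, 2))), Mul(-1, Rational(-543, 4))) = Add(Mul(18954, Pow(26, Rational(1, 2))), Rational(543, 4)) = Add(Rational(543, 4), Mul(18954, Pow(26, Rational(1, 2))))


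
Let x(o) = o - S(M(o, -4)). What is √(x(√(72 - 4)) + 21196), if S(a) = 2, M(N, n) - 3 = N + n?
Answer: √(21194 + 2*√17) ≈ 145.61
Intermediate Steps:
M(N, n) = 3 + N + n (M(N, n) = 3 + (N + n) = 3 + N + n)
x(o) = -2 + o (x(o) = o - 1*2 = o - 2 = -2 + o)
√(x(√(72 - 4)) + 21196) = √((-2 + √(72 - 4)) + 21196) = √((-2 + √68) + 21196) = √((-2 + 2*√17) + 21196) = √(21194 + 2*√17)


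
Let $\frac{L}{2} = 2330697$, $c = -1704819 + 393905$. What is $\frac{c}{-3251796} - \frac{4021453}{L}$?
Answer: $- \frac{96753585076}{210526421717} \approx -0.45958$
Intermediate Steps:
$c = -1310914$
$L = 4661394$ ($L = 2 \cdot 2330697 = 4661394$)
$\frac{c}{-3251796} - \frac{4021453}{L} = - \frac{1310914}{-3251796} - \frac{4021453}{4661394} = \left(-1310914\right) \left(- \frac{1}{3251796}\right) - \frac{4021453}{4661394} = \frac{655457}{1625898} - \frac{4021453}{4661394} = - \frac{96753585076}{210526421717}$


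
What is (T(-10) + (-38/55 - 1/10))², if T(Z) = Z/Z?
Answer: 529/12100 ≈ 0.043719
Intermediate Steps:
T(Z) = 1
(T(-10) + (-38/55 - 1/10))² = (1 + (-38/55 - 1/10))² = (1 + (-38*1/55 - 1*⅒))² = (1 + (-38/55 - ⅒))² = (1 - 87/110)² = (23/110)² = 529/12100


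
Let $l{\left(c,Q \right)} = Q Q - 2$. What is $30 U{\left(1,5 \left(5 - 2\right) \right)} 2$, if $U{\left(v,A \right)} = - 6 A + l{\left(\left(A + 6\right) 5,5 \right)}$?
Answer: $-4020$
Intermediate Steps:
$l{\left(c,Q \right)} = -2 + Q^{2}$ ($l{\left(c,Q \right)} = Q^{2} - 2 = -2 + Q^{2}$)
$U{\left(v,A \right)} = 23 - 6 A$ ($U{\left(v,A \right)} = - 6 A - \left(2 - 5^{2}\right) = - 6 A + \left(-2 + 25\right) = - 6 A + 23 = 23 - 6 A$)
$30 U{\left(1,5 \left(5 - 2\right) \right)} 2 = 30 \left(23 - 6 \cdot 5 \left(5 - 2\right)\right) 2 = 30 \left(23 - 6 \cdot 5 \cdot 3\right) 2 = 30 \left(23 - 90\right) 2 = 30 \left(-67\right) 2 = \left(-2010\right) 2 = -4020$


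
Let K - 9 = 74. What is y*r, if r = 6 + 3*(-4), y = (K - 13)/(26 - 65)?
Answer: 140/13 ≈ 10.769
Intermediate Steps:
K = 83 (K = 9 + 74 = 83)
y = -70/39 (y = (83 - 13)/(26 - 65) = 70/(-39) = 70*(-1/39) = -70/39 ≈ -1.7949)
r = -6 (r = 6 - 12 = -6)
y*r = -70/39*(-6) = 140/13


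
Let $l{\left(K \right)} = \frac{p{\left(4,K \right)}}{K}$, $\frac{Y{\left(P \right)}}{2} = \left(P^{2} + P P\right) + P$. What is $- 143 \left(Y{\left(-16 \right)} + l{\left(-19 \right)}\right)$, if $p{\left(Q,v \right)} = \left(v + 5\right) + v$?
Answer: $- \frac{2699983}{19} \approx -1.421 \cdot 10^{5}$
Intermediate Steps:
$p{\left(Q,v \right)} = 5 + 2 v$ ($p{\left(Q,v \right)} = \left(5 + v\right) + v = 5 + 2 v$)
$Y{\left(P \right)} = 2 P + 4 P^{2}$ ($Y{\left(P \right)} = 2 \left(\left(P^{2} + P P\right) + P\right) = 2 \left(\left(P^{2} + P^{2}\right) + P\right) = 2 \left(2 P^{2} + P\right) = 2 \left(P + 2 P^{2}\right) = 2 P + 4 P^{2}$)
$l{\left(K \right)} = \frac{5 + 2 K}{K}$
$- 143 \left(Y{\left(-16 \right)} + l{\left(-19 \right)}\right) = - 143 \left(2 \left(-16\right) \left(1 + 2 \left(-16\right)\right) + \left(2 + \frac{5}{-19}\right)\right) = - 143 \left(2 \left(-16\right) \left(1 - 32\right) + \left(2 + 5 \left(- \frac{1}{19}\right)\right)\right) = - 143 \left(2 \left(-16\right) \left(-31\right) + \left(2 - \frac{5}{19}\right)\right) = - 143 \left(992 + \frac{33}{19}\right) = \left(-143\right) \frac{18881}{19} = - \frac{2699983}{19}$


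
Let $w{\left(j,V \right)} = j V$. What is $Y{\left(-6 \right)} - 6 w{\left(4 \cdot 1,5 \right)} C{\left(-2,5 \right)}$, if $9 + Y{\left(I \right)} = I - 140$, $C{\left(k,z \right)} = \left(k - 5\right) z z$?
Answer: $20845$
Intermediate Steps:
$C{\left(k,z \right)} = z^{2} \left(-5 + k\right)$ ($C{\left(k,z \right)} = \left(-5 + k\right) z^{2} = z^{2} \left(-5 + k\right)$)
$Y{\left(I \right)} = -149 + I$ ($Y{\left(I \right)} = -9 + \left(I - 140\right) = -9 + \left(-140 + I\right) = -149 + I$)
$w{\left(j,V \right)} = V j$
$Y{\left(-6 \right)} - 6 w{\left(4 \cdot 1,5 \right)} C{\left(-2,5 \right)} = \left(-149 - 6\right) - 6 \cdot 5 \cdot 4 \cdot 1 \cdot 5^{2} \left(-5 - 2\right) = -155 - 6 \cdot 5 \cdot 4 \cdot 25 \left(-7\right) = -155 - 6 \cdot 20 \left(-175\right) = -155 - 120 \left(-175\right) = -155 - -21000 = -155 + 21000 = 20845$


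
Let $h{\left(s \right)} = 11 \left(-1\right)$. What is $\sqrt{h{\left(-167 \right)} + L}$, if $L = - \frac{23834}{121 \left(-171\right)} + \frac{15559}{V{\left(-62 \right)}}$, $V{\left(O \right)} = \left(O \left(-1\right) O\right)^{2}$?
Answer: $\frac{i \sqrt{57201546802417}}{2410188} \approx 3.138 i$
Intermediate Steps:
$h{\left(s \right)} = -11$
$V{\left(O \right)} = O^{4}$ ($V{\left(O \right)} = \left(- O O\right)^{2} = \left(- O^{2}\right)^{2} = O^{4}$)
$L = \frac{352501123493}{305737168176}$ ($L = - \frac{23834}{121 \left(-171\right)} + \frac{15559}{\left(-62\right)^{4}} = - \frac{23834}{-20691} + \frac{15559}{14776336} = \left(-23834\right) \left(- \frac{1}{20691}\right) + 15559 \cdot \frac{1}{14776336} = \frac{23834}{20691} + \frac{15559}{14776336} = \frac{352501123493}{305737168176} \approx 1.153$)
$\sqrt{h{\left(-167 \right)} + L} = \sqrt{-11 + \frac{352501123493}{305737168176}} = \sqrt{- \frac{3010607726443}{305737168176}} = \frac{i \sqrt{57201546802417}}{2410188}$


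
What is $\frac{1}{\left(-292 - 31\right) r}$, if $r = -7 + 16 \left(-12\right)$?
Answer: $\frac{1}{64277} \approx 1.5558 \cdot 10^{-5}$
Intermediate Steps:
$r = -199$ ($r = -7 - 192 = -199$)
$\frac{1}{\left(-292 - 31\right) r} = \frac{1}{\left(-292 - 31\right) \left(-199\right)} = \frac{1}{-323} \left(- \frac{1}{199}\right) = \left(- \frac{1}{323}\right) \left(- \frac{1}{199}\right) = \frac{1}{64277}$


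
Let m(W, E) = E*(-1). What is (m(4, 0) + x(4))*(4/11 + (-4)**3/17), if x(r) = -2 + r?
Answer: -1272/187 ≈ -6.8021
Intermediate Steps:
m(W, E) = -E
(m(4, 0) + x(4))*(4/11 + (-4)**3/17) = (-1*0 + (-2 + 4))*(4/11 + (-4)**3/17) = (0 + 2)*(4*(1/11) - 64*1/17) = 2*(4/11 - 64/17) = 2*(-636/187) = -1272/187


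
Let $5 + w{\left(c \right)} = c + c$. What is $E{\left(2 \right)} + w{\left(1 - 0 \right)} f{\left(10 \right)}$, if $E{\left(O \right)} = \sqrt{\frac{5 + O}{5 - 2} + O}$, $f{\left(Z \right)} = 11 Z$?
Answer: $-330 + \frac{\sqrt{39}}{3} \approx -327.92$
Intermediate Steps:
$w{\left(c \right)} = -5 + 2 c$ ($w{\left(c \right)} = -5 + \left(c + c\right) = -5 + 2 c$)
$E{\left(O \right)} = \sqrt{\frac{5}{3} + \frac{4 O}{3}}$ ($E{\left(O \right)} = \sqrt{\frac{5 + O}{3} + O} = \sqrt{\left(5 + O\right) \frac{1}{3} + O} = \sqrt{\left(\frac{5}{3} + \frac{O}{3}\right) + O} = \sqrt{\frac{5}{3} + \frac{4 O}{3}}$)
$E{\left(2 \right)} + w{\left(1 - 0 \right)} f{\left(10 \right)} = \frac{\sqrt{15 + 12 \cdot 2}}{3} + \left(-5 + 2 \left(1 - 0\right)\right) 11 \cdot 10 = \frac{\sqrt{15 + 24}}{3} + \left(-5 + 2 \left(1 + 0\right)\right) 110 = \frac{\sqrt{39}}{3} + \left(-5 + 2 \cdot 1\right) 110 = \frac{\sqrt{39}}{3} + \left(-5 + 2\right) 110 = \frac{\sqrt{39}}{3} - 330 = -330 + \frac{\sqrt{39}}{3}$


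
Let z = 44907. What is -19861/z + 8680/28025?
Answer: -33362353/251703735 ≈ -0.13255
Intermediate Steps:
-19861/z + 8680/28025 = -19861/44907 + 8680/28025 = -19861*1/44907 + 8680*(1/28025) = -19861/44907 + 1736/5605 = -33362353/251703735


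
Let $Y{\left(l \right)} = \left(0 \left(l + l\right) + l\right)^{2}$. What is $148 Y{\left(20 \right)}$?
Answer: $59200$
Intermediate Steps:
$Y{\left(l \right)} = l^{2}$ ($Y{\left(l \right)} = \left(0 \cdot 2 l + l\right)^{2} = \left(0 + l\right)^{2} = l^{2}$)
$148 Y{\left(20 \right)} = 148 \cdot 20^{2} = 148 \cdot 400 = 59200$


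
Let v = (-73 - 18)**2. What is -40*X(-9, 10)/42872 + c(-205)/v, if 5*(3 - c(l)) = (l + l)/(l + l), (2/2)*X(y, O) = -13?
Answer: 395193/31698485 ≈ 0.012467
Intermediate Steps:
X(y, O) = -13
v = 8281 (v = (-91)**2 = 8281)
c(l) = 14/5 (c(l) = 3 - (l + l)/(5*(l + l)) = 3 - 2*l/(5*(2*l)) = 3 - 2*l*1/(2*l)/5 = 3 - 1/5*1 = 3 - 1/5 = 14/5)
-40*X(-9, 10)/42872 + c(-205)/v = -40*(-13)/42872 + (14/5)/8281 = 520*(1/42872) + (14/5)*(1/8281) = 65/5359 + 2/5915 = 395193/31698485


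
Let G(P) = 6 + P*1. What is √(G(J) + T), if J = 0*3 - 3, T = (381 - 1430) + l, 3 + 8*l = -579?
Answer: 5*I*√179/2 ≈ 33.448*I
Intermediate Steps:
l = -291/4 (l = -3/8 + (⅛)*(-579) = -3/8 - 579/8 = -291/4 ≈ -72.750)
T = -4487/4 (T = (381 - 1430) - 291/4 = -1049 - 291/4 = -4487/4 ≈ -1121.8)
J = -3 (J = 0 - 3 = -3)
G(P) = 6 + P
√(G(J) + T) = √((6 - 3) - 4487/4) = √(3 - 4487/4) = √(-4475/4) = 5*I*√179/2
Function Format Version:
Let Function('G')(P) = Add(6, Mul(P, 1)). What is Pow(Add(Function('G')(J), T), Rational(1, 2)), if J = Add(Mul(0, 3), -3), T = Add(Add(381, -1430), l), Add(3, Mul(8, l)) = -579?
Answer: Mul(Rational(5, 2), I, Pow(179, Rational(1, 2))) ≈ Mul(33.448, I)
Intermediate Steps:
l = Rational(-291, 4) (l = Add(Rational(-3, 8), Mul(Rational(1, 8), -579)) = Add(Rational(-3, 8), Rational(-579, 8)) = Rational(-291, 4) ≈ -72.750)
T = Rational(-4487, 4) (T = Add(Add(381, -1430), Rational(-291, 4)) = Add(-1049, Rational(-291, 4)) = Rational(-4487, 4) ≈ -1121.8)
J = -3 (J = Add(0, -3) = -3)
Function('G')(P) = Add(6, P)
Pow(Add(Function('G')(J), T), Rational(1, 2)) = Pow(Add(Add(6, -3), Rational(-4487, 4)), Rational(1, 2)) = Pow(Add(3, Rational(-4487, 4)), Rational(1, 2)) = Pow(Rational(-4475, 4), Rational(1, 2)) = Mul(Rational(5, 2), I, Pow(179, Rational(1, 2)))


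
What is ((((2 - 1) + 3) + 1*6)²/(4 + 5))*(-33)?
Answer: -1100/3 ≈ -366.67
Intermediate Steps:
((((2 - 1) + 3) + 1*6)²/(4 + 5))*(-33) = (((1 + 3) + 6)²/9)*(-33) = ((4 + 6)²/9)*(-33) = ((⅑)*10²)*(-33) = ((⅑)*100)*(-33) = (100/9)*(-33) = -1100/3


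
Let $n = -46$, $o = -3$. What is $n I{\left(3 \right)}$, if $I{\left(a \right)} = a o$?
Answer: $414$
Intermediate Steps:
$I{\left(a \right)} = - 3 a$ ($I{\left(a \right)} = a \left(-3\right) = - 3 a$)
$n I{\left(3 \right)} = - 46 \left(\left(-3\right) 3\right) = \left(-46\right) \left(-9\right) = 414$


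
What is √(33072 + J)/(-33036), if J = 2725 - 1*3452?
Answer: -√32345/33036 ≈ -0.0054440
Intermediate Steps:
J = -727 (J = 2725 - 3452 = -727)
√(33072 + J)/(-33036) = √(33072 - 727)/(-33036) = √32345*(-1/33036) = -√32345/33036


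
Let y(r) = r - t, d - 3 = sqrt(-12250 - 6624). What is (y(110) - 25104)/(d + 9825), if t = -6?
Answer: -122791032/48304229 + 12494*I*sqrt(18874)/48304229 ≈ -2.542 + 0.035534*I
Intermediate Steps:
d = 3 + I*sqrt(18874) (d = 3 + sqrt(-12250 - 6624) = 3 + sqrt(-18874) = 3 + I*sqrt(18874) ≈ 3.0 + 137.38*I)
y(r) = 6 + r (y(r) = r - 1*(-6) = r + 6 = 6 + r)
(y(110) - 25104)/(d + 9825) = ((6 + 110) - 25104)/((3 + I*sqrt(18874)) + 9825) = (116 - 25104)/(9828 + I*sqrt(18874)) = -24988/(9828 + I*sqrt(18874))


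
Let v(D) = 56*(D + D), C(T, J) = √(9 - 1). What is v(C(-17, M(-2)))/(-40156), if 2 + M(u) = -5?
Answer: -56*√2/10039 ≈ -0.0078888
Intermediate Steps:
M(u) = -7 (M(u) = -2 - 5 = -7)
C(T, J) = 2*√2 (C(T, J) = √8 = 2*√2)
v(D) = 112*D (v(D) = 56*(2*D) = 112*D)
v(C(-17, M(-2)))/(-40156) = (112*(2*√2))/(-40156) = (224*√2)*(-1/40156) = -56*√2/10039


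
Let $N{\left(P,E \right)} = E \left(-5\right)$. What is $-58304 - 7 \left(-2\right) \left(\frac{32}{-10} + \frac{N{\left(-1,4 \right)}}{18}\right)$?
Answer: $- \frac{2626396}{45} \approx -58364.0$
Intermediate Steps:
$N{\left(P,E \right)} = - 5 E$
$-58304 - 7 \left(-2\right) \left(\frac{32}{-10} + \frac{N{\left(-1,4 \right)}}{18}\right) = -58304 - 7 \left(-2\right) \left(\frac{32}{-10} + \frac{\left(-5\right) 4}{18}\right) = -58304 - - 14 \left(32 \left(- \frac{1}{10}\right) - \frac{10}{9}\right) = -58304 - - 14 \left(- \frac{16}{5} - \frac{10}{9}\right) = -58304 - \left(-14\right) \left(- \frac{194}{45}\right) = -58304 - \frac{2716}{45} = - \frac{2626396}{45}$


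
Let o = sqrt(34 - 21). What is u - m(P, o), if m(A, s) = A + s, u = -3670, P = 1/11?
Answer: -40371/11 - sqrt(13) ≈ -3673.7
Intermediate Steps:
P = 1/11 ≈ 0.090909
o = sqrt(13) ≈ 3.6056
u - m(P, o) = -3670 - (1/11 + sqrt(13)) = -3670 + (-1/11 - sqrt(13)) = -40371/11 - sqrt(13)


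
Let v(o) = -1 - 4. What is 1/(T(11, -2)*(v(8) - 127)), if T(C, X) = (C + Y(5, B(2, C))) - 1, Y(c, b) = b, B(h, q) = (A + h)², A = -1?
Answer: -1/1452 ≈ -0.00068871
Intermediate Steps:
B(h, q) = (-1 + h)²
v(o) = -5
T(C, X) = C (T(C, X) = (C + (-1 + 2)²) - 1 = (C + 1²) - 1 = (C + 1) - 1 = (1 + C) - 1 = C)
1/(T(11, -2)*(v(8) - 127)) = 1/(11*(-5 - 127)) = 1/(11*(-132)) = 1/(-1452) = -1/1452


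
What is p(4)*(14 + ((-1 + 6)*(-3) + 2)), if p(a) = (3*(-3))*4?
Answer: -36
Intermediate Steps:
p(a) = -36 (p(a) = -9*4 = -36)
p(4)*(14 + ((-1 + 6)*(-3) + 2)) = -36*(14 + ((-1 + 6)*(-3) + 2)) = -36*(14 + (5*(-3) + 2)) = -36*(14 + (-15 + 2)) = -36*(14 - 13) = -36*1 = -36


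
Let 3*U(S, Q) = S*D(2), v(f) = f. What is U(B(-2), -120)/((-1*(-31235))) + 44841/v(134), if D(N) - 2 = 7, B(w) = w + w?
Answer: 1400607027/4185490 ≈ 334.63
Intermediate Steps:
B(w) = 2*w
D(N) = 9 (D(N) = 2 + 7 = 9)
U(S, Q) = 3*S (U(S, Q) = (S*9)/3 = (9*S)/3 = 3*S)
U(B(-2), -120)/((-1*(-31235))) + 44841/v(134) = (3*(2*(-2)))/((-1*(-31235))) + 44841/134 = (3*(-4))/31235 + 44841*(1/134) = -12*1/31235 + 44841/134 = -12/31235 + 44841/134 = 1400607027/4185490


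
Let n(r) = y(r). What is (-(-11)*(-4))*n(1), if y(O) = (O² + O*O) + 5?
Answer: -308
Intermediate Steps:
y(O) = 5 + 2*O² (y(O) = (O² + O²) + 5 = 2*O² + 5 = 5 + 2*O²)
n(r) = 5 + 2*r²
(-(-11)*(-4))*n(1) = (-(-11)*(-4))*(5 + 2*1²) = (-11*4)*(5 + 2*1) = -44*(5 + 2) = -44*7 = -308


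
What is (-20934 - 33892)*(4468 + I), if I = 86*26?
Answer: -367553504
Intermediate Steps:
I = 2236
(-20934 - 33892)*(4468 + I) = (-20934 - 33892)*(4468 + 2236) = -54826*6704 = -367553504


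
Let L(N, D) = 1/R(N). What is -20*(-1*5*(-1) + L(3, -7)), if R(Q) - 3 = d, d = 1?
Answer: -105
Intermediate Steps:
R(Q) = 4 (R(Q) = 3 + 1 = 4)
L(N, D) = ¼ (L(N, D) = 1/4 = ¼)
-20*(-1*5*(-1) + L(3, -7)) = -20*(-1*5*(-1) + ¼) = -20*(-5*(-1) + ¼) = -20*(5 + ¼) = -20*21/4 = -105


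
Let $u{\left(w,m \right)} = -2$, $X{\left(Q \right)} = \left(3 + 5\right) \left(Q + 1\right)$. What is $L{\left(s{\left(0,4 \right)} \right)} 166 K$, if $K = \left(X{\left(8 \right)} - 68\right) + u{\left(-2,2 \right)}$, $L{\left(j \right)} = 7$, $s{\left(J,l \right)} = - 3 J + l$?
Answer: $2324$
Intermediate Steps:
$s{\left(J,l \right)} = l - 3 J$
$X{\left(Q \right)} = 8 + 8 Q$ ($X{\left(Q \right)} = 8 \left(1 + Q\right) = 8 + 8 Q$)
$K = 2$ ($K = \left(\left(8 + 8 \cdot 8\right) - 68\right) - 2 = \left(\left(8 + 64\right) - 68\right) - 2 = \left(72 - 68\right) - 2 = 4 - 2 = 2$)
$L{\left(s{\left(0,4 \right)} \right)} 166 K = 7 \cdot 166 \cdot 2 = 1162 \cdot 2 = 2324$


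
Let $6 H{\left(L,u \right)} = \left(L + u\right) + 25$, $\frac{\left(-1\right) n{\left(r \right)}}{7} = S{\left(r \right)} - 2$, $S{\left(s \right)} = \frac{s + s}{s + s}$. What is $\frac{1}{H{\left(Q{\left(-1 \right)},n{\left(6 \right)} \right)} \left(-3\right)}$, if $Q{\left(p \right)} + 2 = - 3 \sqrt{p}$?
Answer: $- \frac{20}{303} - \frac{2 i}{303} \approx -0.066007 - 0.0066007 i$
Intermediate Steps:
$Q{\left(p \right)} = -2 - 3 \sqrt{p}$
$S{\left(s \right)} = 1$ ($S{\left(s \right)} = \frac{2 s}{2 s} = 2 s \frac{1}{2 s} = 1$)
$n{\left(r \right)} = 7$ ($n{\left(r \right)} = - 7 \left(1 - 2\right) = \left(-7\right) \left(-1\right) = 7$)
$H{\left(L,u \right)} = \frac{25}{6} + \frac{L}{6} + \frac{u}{6}$ ($H{\left(L,u \right)} = \frac{\left(L + u\right) + 25}{6} = \frac{25 + L + u}{6} = \frac{25}{6} + \frac{L}{6} + \frac{u}{6}$)
$\frac{1}{H{\left(Q{\left(-1 \right)},n{\left(6 \right)} \right)} \left(-3\right)} = \frac{1}{\left(\frac{25}{6} + \frac{-2 - 3 \sqrt{-1}}{6} + \frac{1}{6} \cdot 7\right) \left(-3\right)} = \frac{1}{\left(\frac{25}{6} + \frac{-2 - 3 i}{6} + \frac{7}{6}\right) \left(-3\right)} = \frac{1}{\left(\frac{25}{6} - \left(\frac{1}{3} + \frac{i}{2}\right) + \frac{7}{6}\right) \left(-3\right)} = \frac{1}{\left(5 - \frac{i}{2}\right) \left(-3\right)} = \frac{1}{-15 + \frac{3 i}{2}} = \frac{4 \left(-15 - \frac{3 i}{2}\right)}{909}$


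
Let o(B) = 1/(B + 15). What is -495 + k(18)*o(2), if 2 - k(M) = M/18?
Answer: -8414/17 ≈ -494.94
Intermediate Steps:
k(M) = 2 - M/18
o(B) = 1/(15 + B)
-495 + k(18)*o(2) = -495 + (2 - 1/18*18)/(15 + 2) = -495 + (2 - 1)/17 = -495 + 1*(1/17) = -495 + 1/17 = -8414/17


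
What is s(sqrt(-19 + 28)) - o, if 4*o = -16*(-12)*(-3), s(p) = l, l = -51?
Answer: 93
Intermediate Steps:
s(p) = -51
o = -144 (o = (-16*(-12)*(-3))/4 = (192*(-3))/4 = (1/4)*(-576) = -144)
s(sqrt(-19 + 28)) - o = -51 - 1*(-144) = -51 + 144 = 93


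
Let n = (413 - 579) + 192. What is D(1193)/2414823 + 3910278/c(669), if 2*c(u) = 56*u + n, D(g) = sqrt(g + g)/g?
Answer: 3910278/18745 + sqrt(2386)/2880883839 ≈ 208.60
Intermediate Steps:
D(g) = sqrt(2)/sqrt(g) (D(g) = sqrt(2*g)/g = (sqrt(2)*sqrt(g))/g = sqrt(2)/sqrt(g))
n = 26 (n = -166 + 192 = 26)
c(u) = 13 + 28*u (c(u) = (56*u + 26)/2 = (26 + 56*u)/2 = 13 + 28*u)
D(1193)/2414823 + 3910278/c(669) = (sqrt(2)/sqrt(1193))/2414823 + 3910278/(13 + 28*669) = (sqrt(2)*(sqrt(1193)/1193))*(1/2414823) + 3910278/(13 + 18732) = (sqrt(2386)/1193)*(1/2414823) + 3910278/18745 = sqrt(2386)/2880883839 + 3910278*(1/18745) = sqrt(2386)/2880883839 + 3910278/18745 = 3910278/18745 + sqrt(2386)/2880883839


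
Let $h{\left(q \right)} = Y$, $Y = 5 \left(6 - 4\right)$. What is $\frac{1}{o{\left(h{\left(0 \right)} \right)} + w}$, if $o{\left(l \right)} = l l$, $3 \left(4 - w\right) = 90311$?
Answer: $- \frac{3}{89999} \approx -3.3334 \cdot 10^{-5}$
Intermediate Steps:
$Y = 10$ ($Y = 5 \cdot 2 = 10$)
$h{\left(q \right)} = 10$
$w = - \frac{90299}{3}$ ($w = 4 - \frac{90311}{3} = - \frac{90299}{3} \approx -30100.0$)
$o{\left(l \right)} = l^{2}$
$\frac{1}{o{\left(h{\left(0 \right)} \right)} + w} = \frac{1}{10^{2} - \frac{90299}{3}} = \frac{1}{100 - \frac{90299}{3}} = \frac{1}{- \frac{89999}{3}} = - \frac{3}{89999}$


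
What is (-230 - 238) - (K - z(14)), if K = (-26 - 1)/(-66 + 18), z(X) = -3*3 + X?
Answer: -7417/16 ≈ -463.56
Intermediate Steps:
z(X) = -9 + X
K = 9/16 (K = -27/(-48) = -27*(-1/48) = 9/16 ≈ 0.56250)
(-230 - 238) - (K - z(14)) = (-230 - 238) - (9/16 - (-9 + 14)) = -468 - (9/16 - 1*5) = -468 - (9/16 - 5) = -468 - 1*(-71/16) = -468 + 71/16 = -7417/16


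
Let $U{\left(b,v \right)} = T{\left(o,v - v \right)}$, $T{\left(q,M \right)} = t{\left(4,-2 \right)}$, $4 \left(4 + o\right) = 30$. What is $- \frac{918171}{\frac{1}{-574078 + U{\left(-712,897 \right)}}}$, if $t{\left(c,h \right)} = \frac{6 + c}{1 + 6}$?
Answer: $\frac{3689703217656}{7} \approx 5.271 \cdot 10^{11}$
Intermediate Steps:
$t{\left(c,h \right)} = \frac{6}{7} + \frac{c}{7}$ ($t{\left(c,h \right)} = \frac{6 + c}{7} = \left(6 + c\right) \frac{1}{7} = \frac{6}{7} + \frac{c}{7}$)
$o = \frac{7}{2}$ ($o = -4 + \frac{1}{4} \cdot 30 = -4 + \frac{15}{2} = \frac{7}{2} \approx 3.5$)
$T{\left(q,M \right)} = \frac{10}{7}$ ($T{\left(q,M \right)} = \frac{6}{7} + \frac{1}{7} \cdot 4 = \frac{6}{7} + \frac{4}{7} = \frac{10}{7}$)
$U{\left(b,v \right)} = \frac{10}{7}$
$- \frac{918171}{\frac{1}{-574078 + U{\left(-712,897 \right)}}} = - \frac{918171}{\frac{1}{-574078 + \frac{10}{7}}} = - \frac{918171}{\frac{1}{- \frac{4018536}{7}}} = - \frac{918171}{- \frac{7}{4018536}} = - \frac{918171 \left(-4018536\right)}{7} = \left(-1\right) \left(- \frac{3689703217656}{7}\right) = \frac{3689703217656}{7}$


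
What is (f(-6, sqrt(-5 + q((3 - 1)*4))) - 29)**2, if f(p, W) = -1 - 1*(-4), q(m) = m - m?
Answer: 676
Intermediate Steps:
q(m) = 0
f(p, W) = 3 (f(p, W) = -1 + 4 = 3)
(f(-6, sqrt(-5 + q((3 - 1)*4))) - 29)**2 = (3 - 29)**2 = (-26)**2 = 676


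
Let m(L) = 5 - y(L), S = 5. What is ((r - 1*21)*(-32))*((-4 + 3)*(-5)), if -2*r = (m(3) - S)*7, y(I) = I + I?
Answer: 0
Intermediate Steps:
y(I) = 2*I
m(L) = 5 - 2*L
r = 21 (r = -((5 - 2*3) - 1*5)*7/2 = -((5 - 6) - 5)*7/2 = -(-1 - 5)*7/2 = -(-3)*7 = -½*(-42) = 21)
((r - 1*21)*(-32))*((-4 + 3)*(-5)) = ((21 - 1*21)*(-32))*((-4 + 3)*(-5)) = ((21 - 21)*(-32))*(-1*(-5)) = (0*(-32))*5 = 0*5 = 0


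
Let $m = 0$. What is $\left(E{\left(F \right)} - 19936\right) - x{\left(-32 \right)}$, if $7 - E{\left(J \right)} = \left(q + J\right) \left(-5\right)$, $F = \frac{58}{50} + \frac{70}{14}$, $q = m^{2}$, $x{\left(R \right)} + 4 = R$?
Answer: $- \frac{99311}{5} \approx -19862.0$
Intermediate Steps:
$x{\left(R \right)} = -4 + R$
$q = 0$ ($q = 0^{2} = 0$)
$F = \frac{154}{25}$ ($F = 58 \cdot \frac{1}{50} + 70 \cdot \frac{1}{14} = \frac{29}{25} + 5 = \frac{154}{25} \approx 6.16$)
$E{\left(J \right)} = 7 + 5 J$ ($E{\left(J \right)} = 7 - \left(0 + J\right) \left(-5\right) = 7 - J \left(-5\right) = 7 - - 5 J = 7 + 5 J$)
$\left(E{\left(F \right)} - 19936\right) - x{\left(-32 \right)} = \left(\left(7 + 5 \cdot \frac{154}{25}\right) - 19936\right) - \left(-4 - 32\right) = \left(\left(7 + \frac{154}{5}\right) - 19936\right) - -36 = \left(\frac{189}{5} - 19936\right) + 36 = - \frac{99491}{5} + 36 = - \frac{99311}{5}$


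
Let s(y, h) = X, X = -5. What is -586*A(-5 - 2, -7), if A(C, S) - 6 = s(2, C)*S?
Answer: -24026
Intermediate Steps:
s(y, h) = -5
A(C, S) = 6 - 5*S
-586*A(-5 - 2, -7) = -586*(6 - 5*(-7)) = -586*(6 + 35) = -586*41 = -24026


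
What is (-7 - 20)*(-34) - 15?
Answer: 903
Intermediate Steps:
(-7 - 20)*(-34) - 15 = -27*(-34) - 15 = 918 - 15 = 903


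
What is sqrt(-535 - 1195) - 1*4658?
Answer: -4658 + I*sqrt(1730) ≈ -4658.0 + 41.593*I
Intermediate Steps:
sqrt(-535 - 1195) - 1*4658 = sqrt(-1730) - 4658 = I*sqrt(1730) - 4658 = -4658 + I*sqrt(1730)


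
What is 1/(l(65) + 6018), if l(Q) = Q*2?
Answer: 1/6148 ≈ 0.00016265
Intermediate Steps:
l(Q) = 2*Q
1/(l(65) + 6018) = 1/(2*65 + 6018) = 1/(130 + 6018) = 1/6148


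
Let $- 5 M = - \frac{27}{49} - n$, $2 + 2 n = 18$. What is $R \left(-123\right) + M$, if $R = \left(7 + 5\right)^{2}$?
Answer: $- \frac{4339021}{245} \approx -17710.0$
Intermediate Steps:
$n = 8$ ($n = -1 + \frac{1}{2} \cdot 18 = -1 + 9 = 8$)
$R = 144$ ($R = 12^{2} = 144$)
$M = \frac{419}{245}$ ($M = - \frac{- \frac{27}{49} - 8}{5} = \left(- \frac{1}{5}\right) \left(- \frac{419}{49}\right) = \frac{419}{245} \approx 1.7102$)
$R \left(-123\right) + M = 144 \left(-123\right) + \frac{419}{245} = -17712 + \frac{419}{245} = - \frac{4339021}{245}$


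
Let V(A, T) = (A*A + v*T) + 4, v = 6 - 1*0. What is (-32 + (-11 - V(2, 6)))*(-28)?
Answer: 2436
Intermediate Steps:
v = 6 (v = 6 + 0 = 6)
V(A, T) = 4 + A² + 6*T (V(A, T) = (A*A + 6*T) + 4 = (A² + 6*T) + 4 = 4 + A² + 6*T)
(-32 + (-11 - V(2, 6)))*(-28) = (-32 + (-11 - (4 + 2² + 6*6)))*(-28) = (-32 + (-11 - (4 + 4 + 36)))*(-28) = (-32 + (-11 - 1*44))*(-28) = (-32 + (-11 - 44))*(-28) = (-32 - 55)*(-28) = -87*(-28) = 2436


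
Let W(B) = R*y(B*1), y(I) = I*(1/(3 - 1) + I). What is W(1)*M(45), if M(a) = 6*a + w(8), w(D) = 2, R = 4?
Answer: 1632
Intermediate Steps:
M(a) = 2 + 6*a (M(a) = 6*a + 2 = 2 + 6*a)
y(I) = I*(½ + I) (y(I) = I*(1/2 + I) = I*(½ + I))
W(B) = 4*B*(½ + B) (W(B) = 4*((B*1)*(½ + B*1)) = 4*(B*(½ + B)) = 4*B*(½ + B))
W(1)*M(45) = (2*1*(1 + 2*1))*(2 + 6*45) = (2*1*(1 + 2))*(2 + 270) = (2*1*3)*272 = 6*272 = 1632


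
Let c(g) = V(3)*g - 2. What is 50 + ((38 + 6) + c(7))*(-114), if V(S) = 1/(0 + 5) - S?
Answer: -12518/5 ≈ -2503.6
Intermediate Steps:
V(S) = 1/5 - S
c(g) = -2 - 14*g/5 (c(g) = (1/5 - 1*3)*g - 2 = (1/5 - 3)*g - 2 = -14*g/5 - 2 = -2 - 14*g/5)
50 + ((38 + 6) + c(7))*(-114) = 50 + ((38 + 6) + (-2 - 14/5*7))*(-114) = 50 + (44 + (-2 - 98/5))*(-114) = 50 + (44 - 108/5)*(-114) = 50 + (112/5)*(-114) = 50 - 12768/5 = -12518/5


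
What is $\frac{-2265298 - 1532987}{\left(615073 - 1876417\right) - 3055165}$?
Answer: $\frac{3798285}{4316509} \approx 0.87994$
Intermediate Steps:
$\frac{-2265298 - 1532987}{\left(615073 - 1876417\right) - 3055165} = - \frac{3798285}{-1261344 - 3055165} = - \frac{3798285}{-4316509} = \left(-3798285\right) \left(- \frac{1}{4316509}\right) = \frac{3798285}{4316509}$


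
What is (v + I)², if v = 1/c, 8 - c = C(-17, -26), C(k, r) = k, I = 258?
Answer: 41615401/625 ≈ 66585.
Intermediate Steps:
c = 25 (c = 8 - 1*(-17) = 8 + 17 = 25)
v = 1/25 ≈ 0.040000
(v + I)² = (1/25 + 258)² = (6451/25)² = 41615401/625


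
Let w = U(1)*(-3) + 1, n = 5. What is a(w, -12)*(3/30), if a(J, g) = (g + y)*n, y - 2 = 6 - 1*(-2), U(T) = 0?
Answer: -1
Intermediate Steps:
y = 10 (y = 2 + (6 - 1*(-2)) = 2 + (6 + 2) = 2 + 8 = 10)
w = 1 (w = 0*(-3) + 1 = 0 + 1 = 1)
a(J, g) = 50 + 5*g (a(J, g) = (g + 10)*5 = (10 + g)*5 = 50 + 5*g)
a(w, -12)*(3/30) = (50 + 5*(-12))*(3/30) = (50 - 60)*((1/30)*3) = -10*1/10 = -1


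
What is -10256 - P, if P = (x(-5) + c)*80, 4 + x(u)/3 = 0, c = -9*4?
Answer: -6416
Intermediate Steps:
c = -36
x(u) = -12 (x(u) = -12 + 3*0 = -12 + 0 = -12)
P = -3840 (P = (-12 - 36)*80 = -48*80 = -3840)
-10256 - P = -10256 - 1*(-3840) = -10256 + 3840 = -6416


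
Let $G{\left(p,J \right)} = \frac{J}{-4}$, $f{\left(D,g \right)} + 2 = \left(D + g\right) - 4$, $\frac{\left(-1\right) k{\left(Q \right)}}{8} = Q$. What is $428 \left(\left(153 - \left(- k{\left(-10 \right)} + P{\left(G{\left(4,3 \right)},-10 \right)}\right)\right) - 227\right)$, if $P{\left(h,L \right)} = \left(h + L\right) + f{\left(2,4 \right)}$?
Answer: $7169$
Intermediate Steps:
$k{\left(Q \right)} = - 8 Q$
$f{\left(D,g \right)} = -6 + D + g$ ($f{\left(D,g \right)} = -2 - \left(4 - D - g\right) = -2 + \left(-4 + D + g\right) = -6 + D + g$)
$G{\left(p,J \right)} = - \frac{J}{4}$ ($G{\left(p,J \right)} = J \left(- \frac{1}{4}\right) = - \frac{J}{4}$)
$P{\left(h,L \right)} = L + h$ ($P{\left(h,L \right)} = \left(h + L\right) + \left(-6 + 2 + 4\right) = \left(L + h\right) + 0 = L + h$)
$428 \left(\left(153 - \left(- k{\left(-10 \right)} + P{\left(G{\left(4,3 \right)},-10 \right)}\right)\right) - 227\right) = 428 \left(\left(153 - \left(-90 - \frac{3}{4}\right)\right) - 227\right) = 428 \left(\left(153 + \left(80 - \left(-10 - \frac{3}{4}\right)\right)\right) - 227\right) = 428 \left(\left(153 + \left(80 - - \frac{43}{4}\right)\right) - 227\right) = 428 \left(\left(153 + \left(80 + \frac{43}{4}\right)\right) - 227\right) = 428 \left(\left(153 + \frac{363}{4}\right) - 227\right) = 428 \left(\frac{975}{4} - 227\right) = 428 \cdot \frac{67}{4} = 7169$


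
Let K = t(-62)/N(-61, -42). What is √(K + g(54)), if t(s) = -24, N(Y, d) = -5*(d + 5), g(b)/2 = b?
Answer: 2*√922965/185 ≈ 10.386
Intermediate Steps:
g(b) = 2*b
N(Y, d) = -25 - 5*d (N(Y, d) = -5*(5 + d) = -25 - 5*d)
K = -24/185 (K = -24/(-25 - 5*(-42)) = -24/(-25 + 210) = -24/185 ≈ -0.12973)
√(K + g(54)) = √(-24/185 + 2*54) = √(-24/185 + 108) = √(19956/185) = 2*√922965/185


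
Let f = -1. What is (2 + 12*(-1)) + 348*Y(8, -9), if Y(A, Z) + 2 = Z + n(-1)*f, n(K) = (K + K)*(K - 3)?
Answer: -6622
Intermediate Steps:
n(K) = 2*K*(-3 + K) (n(K) = (2*K)*(-3 + K) = 2*K*(-3 + K))
Y(A, Z) = -10 + Z (Y(A, Z) = -2 + (Z + (2*(-1)*(-3 - 1))*(-1)) = -2 + (Z + (2*(-1)*(-4))*(-1)) = -2 + (Z + 8*(-1)) = -2 + (Z - 8) = -2 + (-8 + Z) = -10 + Z)
(2 + 12*(-1)) + 348*Y(8, -9) = (2 + 12*(-1)) + 348*(-10 - 9) = (2 - 12) + 348*(-19) = -10 - 6612 = -6622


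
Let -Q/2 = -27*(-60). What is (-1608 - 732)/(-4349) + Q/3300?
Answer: -106146/239195 ≈ -0.44376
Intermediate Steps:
Q = -3240 (Q = -(-54)*(-60) = -2*1620 = -3240)
(-1608 - 732)/(-4349) + Q/3300 = (-1608 - 732)/(-4349) - 3240/3300 = -2340*(-1/4349) - 3240*1/3300 = 2340/4349 - 54/55 = -106146/239195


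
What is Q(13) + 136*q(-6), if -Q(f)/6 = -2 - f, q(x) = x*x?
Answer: 4986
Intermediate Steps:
q(x) = x**2
Q(f) = 12 + 6*f (Q(f) = -6*(-2 - f) = 12 + 6*f)
Q(13) + 136*q(-6) = (12 + 6*13) + 136*(-6)**2 = (12 + 78) + 136*36 = 90 + 4896 = 4986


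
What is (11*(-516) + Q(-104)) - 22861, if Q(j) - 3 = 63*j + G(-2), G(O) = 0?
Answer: -35086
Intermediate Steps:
Q(j) = 3 + 63*j (Q(j) = 3 + (63*j + 0) = 3 + 63*j)
(11*(-516) + Q(-104)) - 22861 = (11*(-516) + (3 + 63*(-104))) - 22861 = (-5676 + (3 - 6552)) - 22861 = (-5676 - 6549) - 22861 = -12225 - 22861 = -35086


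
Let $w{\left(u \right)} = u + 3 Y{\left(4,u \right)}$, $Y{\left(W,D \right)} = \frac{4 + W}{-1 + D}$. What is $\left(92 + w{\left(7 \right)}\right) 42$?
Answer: $4326$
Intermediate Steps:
$Y{\left(W,D \right)} = \frac{4 + W}{-1 + D}$
$w{\left(u \right)} = u + \frac{24}{-1 + u}$ ($w{\left(u \right)} = u + 3 \frac{4 + 4}{-1 + u} = u + 3 \frac{1}{-1 + u} 8 = u + 3 \frac{8}{-1 + u} = u + \frac{24}{-1 + u}$)
$\left(92 + w{\left(7 \right)}\right) 42 = \left(92 + \frac{24 + 7 \left(-1 + 7\right)}{-1 + 7}\right) 42 = \left(92 + \frac{24 + 7 \cdot 6}{6}\right) 42 = \left(92 + \frac{24 + 42}{6}\right) 42 = \left(92 + \frac{1}{6} \cdot 66\right) 42 = \left(92 + 11\right) 42 = 103 \cdot 42 = 4326$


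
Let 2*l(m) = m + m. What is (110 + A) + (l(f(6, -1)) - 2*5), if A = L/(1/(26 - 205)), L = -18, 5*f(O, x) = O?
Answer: 16616/5 ≈ 3323.2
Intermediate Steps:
f(O, x) = O/5
l(m) = m (l(m) = (m + m)/2 = (2*m)/2 = m)
A = 3222 (A = -18/(1/(26 - 205)) = -18/(1/(-179)) = -18/(-1/179) = -18*(-179) = 3222)
(110 + A) + (l(f(6, -1)) - 2*5) = (110 + 3222) + ((⅕)*6 - 2*5) = 3332 + (6/5 - 10) = 3332 - 44/5 = 16616/5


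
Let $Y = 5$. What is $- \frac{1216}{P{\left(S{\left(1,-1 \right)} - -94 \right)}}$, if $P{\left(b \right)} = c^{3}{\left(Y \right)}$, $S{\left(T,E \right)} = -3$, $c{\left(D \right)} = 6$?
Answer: $- \frac{152}{27} \approx -5.6296$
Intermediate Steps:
$P{\left(b \right)} = 216$ ($P{\left(b \right)} = 6^{3} = 216$)
$- \frac{1216}{P{\left(S{\left(1,-1 \right)} - -94 \right)}} = - \frac{1216}{216} = \left(-1216\right) \frac{1}{216} = - \frac{152}{27}$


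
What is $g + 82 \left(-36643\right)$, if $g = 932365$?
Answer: $-2072361$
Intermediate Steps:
$g + 82 \left(-36643\right) = 932365 + 82 \left(-36643\right) = 932365 - 3004726 = -2072361$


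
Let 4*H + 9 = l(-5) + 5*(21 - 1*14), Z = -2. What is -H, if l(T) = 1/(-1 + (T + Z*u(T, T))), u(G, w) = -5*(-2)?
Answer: -675/104 ≈ -6.4904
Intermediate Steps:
u(G, w) = 10
l(T) = 1/(-21 + T) (l(T) = 1/(-1 + (T - 2*10)) = 1/(-1 + (T - 20)) = 1/(-1 + (-20 + T)) = 1/(-21 + T))
H = 675/104 (H = -9/4 + (1/(-21 - 5) + 5*(21 - 1*14))/4 = -9/4 + (1/(-26) + 5*(21 - 14))/4 = -9/4 + (-1/26 + 5*7)/4 = -9/4 + (-1/26 + 35)/4 = -9/4 + (1/4)*(909/26) = -9/4 + 909/104 = 675/104 ≈ 6.4904)
-H = -1*675/104 = -675/104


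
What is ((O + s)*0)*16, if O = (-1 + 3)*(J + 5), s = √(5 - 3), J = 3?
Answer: 0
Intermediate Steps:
s = √2 ≈ 1.4142
O = 16 (O = (-1 + 3)*(3 + 5) = 2*8 = 16)
((O + s)*0)*16 = ((16 + √2)*0)*16 = 0*16 = 0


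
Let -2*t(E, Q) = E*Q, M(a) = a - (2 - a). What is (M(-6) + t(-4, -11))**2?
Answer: 1296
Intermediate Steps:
M(a) = -2 + 2*a (M(a) = a + (-2 + a) = -2 + 2*a)
t(E, Q) = -E*Q/2
(M(-6) + t(-4, -11))**2 = ((-2 + 2*(-6)) - 1/2*(-4)*(-11))**2 = ((-2 - 12) - 22)**2 = (-14 - 22)**2 = (-36)**2 = 1296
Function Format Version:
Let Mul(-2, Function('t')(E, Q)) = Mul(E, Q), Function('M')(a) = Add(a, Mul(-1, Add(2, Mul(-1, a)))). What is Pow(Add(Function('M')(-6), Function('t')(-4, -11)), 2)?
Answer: 1296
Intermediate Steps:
Function('M')(a) = Add(-2, Mul(2, a)) (Function('M')(a) = Add(a, Add(-2, a)) = Add(-2, Mul(2, a)))
Function('t')(E, Q) = Mul(Rational(-1, 2), E, Q) (Function('t')(E, Q) = Mul(Rational(-1, 2), Mul(E, Q)) = Mul(Rational(-1, 2), E, Q))
Pow(Add(Function('M')(-6), Function('t')(-4, -11)), 2) = Pow(Add(Add(-2, Mul(2, -6)), Mul(Rational(-1, 2), -4, -11)), 2) = Pow(Add(Add(-2, -12), -22), 2) = Pow(Add(-14, -22), 2) = Pow(-36, 2) = 1296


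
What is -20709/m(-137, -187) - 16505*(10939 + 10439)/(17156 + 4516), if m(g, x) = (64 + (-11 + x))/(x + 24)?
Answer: -1433766301/34572 ≈ -41472.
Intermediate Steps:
m(g, x) = (53 + x)/(24 + x)
-20709/m(-137, -187) - 16505*(10939 + 10439)/(17156 + 4516) = -20709*(24 - 187)/(53 - 187) - 16505*(10939 + 10439)/(17156 + 4516) = -20709/(-134/(-163)) - 16505/(21672/21378) = -20709/((-1/163*(-134))) - 16505/(21672*(1/21378)) = -20709/134/163 - 16505/516/509 = -20709*163/134 - 16505*509/516 = -3375567/134 - 8401045/516 = -1433766301/34572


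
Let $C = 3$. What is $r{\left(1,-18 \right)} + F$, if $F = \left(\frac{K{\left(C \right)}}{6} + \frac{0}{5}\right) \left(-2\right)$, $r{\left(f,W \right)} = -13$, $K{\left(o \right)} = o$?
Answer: $-14$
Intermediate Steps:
$F = -1$ ($F = \left(\frac{3}{6} + \frac{0}{5}\right) \left(-2\right) = \left(3 \cdot \frac{1}{6} + 0 \cdot \frac{1}{5}\right) \left(-2\right) = \left(\frac{1}{2} + 0\right) \left(-2\right) = \frac{1}{2} \left(-2\right) = -1$)
$r{\left(1,-18 \right)} + F = -13 - 1 = -14$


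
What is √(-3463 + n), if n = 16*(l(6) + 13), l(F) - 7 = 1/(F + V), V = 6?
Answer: 5*I*√1131/3 ≈ 56.051*I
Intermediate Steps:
l(F) = 7 + 1/(6 + F) (l(F) = 7 + 1/(F + 6) = 7 + 1/(6 + F))
n = 964/3 (n = 16*((43 + 7*6)/(6 + 6) + 13) = 16*((43 + 42)/12 + 13) = 16*((1/12)*85 + 13) = 16*(85/12 + 13) = 16*(241/12) = 964/3 ≈ 321.33)
√(-3463 + n) = √(-3463 + 964/3) = √(-9425/3) = 5*I*√1131/3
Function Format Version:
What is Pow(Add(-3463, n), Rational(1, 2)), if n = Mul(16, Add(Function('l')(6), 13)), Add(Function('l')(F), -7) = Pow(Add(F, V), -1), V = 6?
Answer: Mul(Rational(5, 3), I, Pow(1131, Rational(1, 2))) ≈ Mul(56.051, I)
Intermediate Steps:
Function('l')(F) = Add(7, Pow(Add(6, F), -1)) (Function('l')(F) = Add(7, Pow(Add(F, 6), -1)) = Add(7, Pow(Add(6, F), -1)))
n = Rational(964, 3) (n = Mul(16, Add(Mul(Pow(Add(6, 6), -1), Add(43, Mul(7, 6))), 13)) = Mul(16, Add(Mul(Pow(12, -1), Add(43, 42)), 13)) = Mul(16, Add(Mul(Rational(1, 12), 85), 13)) = Mul(16, Add(Rational(85, 12), 13)) = Mul(16, Rational(241, 12)) = Rational(964, 3) ≈ 321.33)
Pow(Add(-3463, n), Rational(1, 2)) = Pow(Add(-3463, Rational(964, 3)), Rational(1, 2)) = Pow(Rational(-9425, 3), Rational(1, 2)) = Mul(Rational(5, 3), I, Pow(1131, Rational(1, 2)))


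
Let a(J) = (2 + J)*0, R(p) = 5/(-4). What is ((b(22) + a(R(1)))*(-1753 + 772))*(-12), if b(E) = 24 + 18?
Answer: 494424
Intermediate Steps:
b(E) = 42
R(p) = -5/4 (R(p) = 5*(-1/4) = -5/4)
a(J) = 0
((b(22) + a(R(1)))*(-1753 + 772))*(-12) = ((42 + 0)*(-1753 + 772))*(-12) = (42*(-981))*(-12) = -41202*(-12) = 494424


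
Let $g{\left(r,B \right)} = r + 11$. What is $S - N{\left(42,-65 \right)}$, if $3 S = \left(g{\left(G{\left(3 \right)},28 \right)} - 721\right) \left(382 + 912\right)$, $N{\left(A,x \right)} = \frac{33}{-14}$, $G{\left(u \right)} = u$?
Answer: $- \frac{12807913}{42} \approx -3.0495 \cdot 10^{5}$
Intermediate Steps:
$N{\left(A,x \right)} = - \frac{33}{14}$ ($N{\left(A,x \right)} = 33 \left(- \frac{1}{14}\right) = - \frac{33}{14}$)
$g{\left(r,B \right)} = 11 + r$
$S = - \frac{914858}{3}$ ($S = \frac{\left(\left(11 + 3\right) - 721\right) \left(382 + 912\right)}{3} = \frac{\left(14 - 721\right) 1294}{3} = \frac{\left(-707\right) 1294}{3} = \frac{1}{3} \left(-914858\right) = - \frac{914858}{3} \approx -3.0495 \cdot 10^{5}$)
$S - N{\left(42,-65 \right)} = - \frac{914858}{3} - - \frac{33}{14} = - \frac{914858}{3} + \frac{33}{14} = - \frac{12807913}{42}$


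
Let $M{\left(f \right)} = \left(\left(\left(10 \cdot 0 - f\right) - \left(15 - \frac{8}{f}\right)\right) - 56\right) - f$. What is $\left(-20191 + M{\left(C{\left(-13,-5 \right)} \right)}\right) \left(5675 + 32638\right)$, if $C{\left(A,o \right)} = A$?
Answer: $- \frac{10079230788}{13} \approx -7.7533 \cdot 10^{8}$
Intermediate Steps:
$M{\left(f \right)} = -71 - 2 f + \frac{8}{f}$ ($M{\left(f \right)} = \left(\left(\left(0 - f\right) - \left(15 - \frac{8}{f}\right)\right) - 56\right) - f = \left(\left(- f - \left(15 - \frac{8}{f}\right)\right) - 56\right) - f = \left(\left(-15 - f + \frac{8}{f}\right) - 56\right) - f = \left(-71 - f + \frac{8}{f}\right) - f = -71 - 2 f + \frac{8}{f}$)
$\left(-20191 + M{\left(C{\left(-13,-5 \right)} \right)}\right) \left(5675 + 32638\right) = \left(-20191 - \left(45 + \frac{8}{13}\right)\right) \left(5675 + 32638\right) = \left(-20191 + \left(-71 + 26 + 8 \left(- \frac{1}{13}\right)\right)\right) 38313 = \left(-20191 - \frac{593}{13}\right) 38313 = \left(- \frac{263076}{13}\right) 38313 = - \frac{10079230788}{13}$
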